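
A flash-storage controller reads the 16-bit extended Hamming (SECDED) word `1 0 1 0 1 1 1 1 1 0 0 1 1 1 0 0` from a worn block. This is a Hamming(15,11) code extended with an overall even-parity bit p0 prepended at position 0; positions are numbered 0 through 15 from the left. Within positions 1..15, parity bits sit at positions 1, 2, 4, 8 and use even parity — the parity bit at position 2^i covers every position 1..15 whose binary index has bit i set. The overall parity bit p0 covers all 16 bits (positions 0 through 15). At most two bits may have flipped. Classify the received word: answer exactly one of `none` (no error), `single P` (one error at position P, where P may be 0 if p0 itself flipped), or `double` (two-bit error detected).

s1: b1⊕b3⊕b5⊕b7⊕b9⊕b11⊕b13⊕b15 = 0⊕0⊕1⊕1⊕0⊕1⊕1⊕0 = 0
s2: b2⊕b3⊕b6⊕b7⊕b10⊕b11⊕b14⊕b15 = 1⊕0⊕1⊕1⊕0⊕1⊕0⊕0 = 0
s4: b4⊕b5⊕b6⊕b7⊕b12⊕b13⊕b14⊕b15 = 1⊕1⊕1⊕1⊕1⊕1⊕0⊕0 = 0
s8: b8⊕b9⊕b10⊕b11⊕b12⊕b13⊕b14⊕b15 = 1⊕0⊕0⊕1⊕1⊕1⊕0⊕0 = 0
Syndrome (s8...s1) = 0000 → position 0 (no error).
Overall parity (XOR of all 16 bits, including p0): 1⊕0⊕1⊕0⊕1⊕1⊕1⊕1⊕1⊕0⊕0⊕1⊕1⊕1⊕0⊕0 = 0
Overall=0, syndrome position=0 → no error.

none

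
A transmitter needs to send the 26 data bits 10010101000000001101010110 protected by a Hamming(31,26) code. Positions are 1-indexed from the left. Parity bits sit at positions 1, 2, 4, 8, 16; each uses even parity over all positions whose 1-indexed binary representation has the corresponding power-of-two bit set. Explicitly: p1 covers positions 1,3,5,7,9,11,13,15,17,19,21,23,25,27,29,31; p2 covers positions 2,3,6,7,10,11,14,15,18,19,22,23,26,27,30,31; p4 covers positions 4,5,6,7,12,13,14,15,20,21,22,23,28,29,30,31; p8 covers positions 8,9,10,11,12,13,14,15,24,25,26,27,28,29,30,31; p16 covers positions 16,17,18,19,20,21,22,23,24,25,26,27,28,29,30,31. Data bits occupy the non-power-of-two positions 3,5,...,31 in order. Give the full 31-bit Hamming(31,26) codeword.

Place data bits at non-power-of-two positions: b3=1, b5=0, b6=0, b7=1, b9=0, b10=1, b11=0, b12=1, b13=0, b14=0, b15=0, b17=0, b18=0, b19=0, b20=0, b21=0, b22=1, b23=1, b24=0, b25=1, b26=0, b27=1, b28=0, b29=1, b30=1, b31=0.
p1 = XOR of data positions {3,5,7,9,11,13,15,17,19,21,23,25,27,29,31} = 1⊕0⊕1⊕0⊕0⊕0⊕0⊕0⊕0⊕0⊕1⊕1⊕1⊕1⊕0 = 0
p2 = XOR of data positions {3,6,7,10,11,14,15,18,19,22,23,26,27,30,31} = 1⊕0⊕1⊕1⊕0⊕0⊕0⊕0⊕0⊕1⊕1⊕0⊕1⊕1⊕0 = 1
p4 = XOR of data positions {5,6,7,12,13,14,15,20,21,22,23,28,29,30,31} = 0⊕0⊕1⊕1⊕0⊕0⊕0⊕0⊕0⊕1⊕1⊕0⊕1⊕1⊕0 = 0
p8 = XOR of data positions {9,10,11,12,13,14,15,24,25,26,27,28,29,30,31} = 0⊕1⊕0⊕1⊕0⊕0⊕0⊕0⊕1⊕0⊕1⊕0⊕1⊕1⊕0 = 0
p16 = XOR of data positions {17,18,19,20,21,22,23,24,25,26,27,28,29,30,31} = 0⊕0⊕0⊕0⊕0⊕1⊕1⊕0⊕1⊕0⊕1⊕0⊕1⊕1⊕0 = 0
Codeword b1..b31 = 0110001001010000000001101010110

0110001001010000000001101010110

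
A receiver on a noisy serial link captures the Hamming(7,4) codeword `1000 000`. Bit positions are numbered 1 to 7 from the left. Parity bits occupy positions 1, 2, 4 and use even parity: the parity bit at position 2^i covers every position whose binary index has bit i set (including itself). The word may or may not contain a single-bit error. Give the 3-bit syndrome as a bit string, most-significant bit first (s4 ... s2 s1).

s1: b1⊕b3⊕b5⊕b7 = 1⊕0⊕0⊕0 = 1
s2: b2⊕b3⊕b6⊕b7 = 0⊕0⊕0⊕0 = 0
s4: b4⊕b5⊕b6⊕b7 = 0⊕0⊕0⊕0 = 0
Syndrome (s4...s1) = 001 → position 1.

001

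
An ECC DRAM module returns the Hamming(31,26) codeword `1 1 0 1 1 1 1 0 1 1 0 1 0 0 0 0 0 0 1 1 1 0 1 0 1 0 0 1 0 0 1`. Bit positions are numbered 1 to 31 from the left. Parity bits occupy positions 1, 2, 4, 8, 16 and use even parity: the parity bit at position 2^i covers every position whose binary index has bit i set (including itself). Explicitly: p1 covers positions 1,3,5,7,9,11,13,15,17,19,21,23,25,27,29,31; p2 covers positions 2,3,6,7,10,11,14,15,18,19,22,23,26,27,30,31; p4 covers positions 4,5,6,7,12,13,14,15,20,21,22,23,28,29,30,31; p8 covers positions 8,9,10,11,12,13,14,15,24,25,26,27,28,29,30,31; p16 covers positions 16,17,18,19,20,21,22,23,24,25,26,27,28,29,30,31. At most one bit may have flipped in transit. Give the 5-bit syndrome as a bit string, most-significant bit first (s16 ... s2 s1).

10011

s1: b1⊕b3⊕b5⊕b7⊕b9⊕b11⊕b13⊕b15⊕b17⊕b19⊕b21⊕b23⊕b25⊕b27⊕b29⊕b31 = 1⊕0⊕1⊕1⊕1⊕0⊕0⊕0⊕0⊕1⊕1⊕1⊕1⊕0⊕0⊕1 = 1
s2: b2⊕b3⊕b6⊕b7⊕b10⊕b11⊕b14⊕b15⊕b18⊕b19⊕b22⊕b23⊕b26⊕b27⊕b30⊕b31 = 1⊕0⊕1⊕1⊕1⊕0⊕0⊕0⊕0⊕1⊕0⊕1⊕0⊕0⊕0⊕1 = 1
s4: b4⊕b5⊕b6⊕b7⊕b12⊕b13⊕b14⊕b15⊕b20⊕b21⊕b22⊕b23⊕b28⊕b29⊕b30⊕b31 = 1⊕1⊕1⊕1⊕1⊕0⊕0⊕0⊕1⊕1⊕0⊕1⊕1⊕0⊕0⊕1 = 0
s8: b8⊕b9⊕b10⊕b11⊕b12⊕b13⊕b14⊕b15⊕b24⊕b25⊕b26⊕b27⊕b28⊕b29⊕b30⊕b31 = 0⊕1⊕1⊕0⊕1⊕0⊕0⊕0⊕0⊕1⊕0⊕0⊕1⊕0⊕0⊕1 = 0
s16: b16⊕b17⊕b18⊕b19⊕b20⊕b21⊕b22⊕b23⊕b24⊕b25⊕b26⊕b27⊕b28⊕b29⊕b30⊕b31 = 0⊕0⊕0⊕1⊕1⊕1⊕0⊕1⊕0⊕1⊕0⊕0⊕1⊕0⊕0⊕1 = 1
Syndrome (s16...s1) = 10011 → position 19.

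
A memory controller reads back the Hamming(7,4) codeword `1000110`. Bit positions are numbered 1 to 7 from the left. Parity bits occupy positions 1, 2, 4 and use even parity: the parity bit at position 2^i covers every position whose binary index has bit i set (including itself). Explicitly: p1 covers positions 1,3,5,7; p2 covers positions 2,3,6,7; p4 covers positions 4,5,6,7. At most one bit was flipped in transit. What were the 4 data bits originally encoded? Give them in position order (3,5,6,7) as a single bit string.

s1: b1⊕b3⊕b5⊕b7 = 1⊕0⊕1⊕0 = 0
s2: b2⊕b3⊕b6⊕b7 = 0⊕0⊕1⊕0 = 1
s4: b4⊕b5⊕b6⊕b7 = 0⊕1⊕1⊕0 = 0
Syndrome (s4...s1) = 010 → position 2.
Flip bit 2: corrected codeword = 1100110
Data bits at positions 3,5,6,7: 0110

0110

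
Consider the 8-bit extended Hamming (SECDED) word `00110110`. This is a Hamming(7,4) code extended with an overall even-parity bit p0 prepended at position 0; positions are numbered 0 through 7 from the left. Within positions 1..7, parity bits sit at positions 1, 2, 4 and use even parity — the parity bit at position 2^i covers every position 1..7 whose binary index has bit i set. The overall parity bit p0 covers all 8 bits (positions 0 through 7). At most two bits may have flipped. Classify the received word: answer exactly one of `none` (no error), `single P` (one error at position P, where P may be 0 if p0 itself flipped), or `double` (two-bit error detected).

double

s1: b1⊕b3⊕b5⊕b7 = 0⊕1⊕1⊕0 = 0
s2: b2⊕b3⊕b6⊕b7 = 1⊕1⊕1⊕0 = 1
s4: b4⊕b5⊕b6⊕b7 = 0⊕1⊕1⊕0 = 0
Syndrome (s4...s1) = 010 → position 2.
Overall parity (XOR of all 8 bits, including p0): 0⊕0⊕1⊕1⊕0⊕1⊕1⊕0 = 0
Overall=0, syndrome position=2 → double-bit error detected (uncorrectable).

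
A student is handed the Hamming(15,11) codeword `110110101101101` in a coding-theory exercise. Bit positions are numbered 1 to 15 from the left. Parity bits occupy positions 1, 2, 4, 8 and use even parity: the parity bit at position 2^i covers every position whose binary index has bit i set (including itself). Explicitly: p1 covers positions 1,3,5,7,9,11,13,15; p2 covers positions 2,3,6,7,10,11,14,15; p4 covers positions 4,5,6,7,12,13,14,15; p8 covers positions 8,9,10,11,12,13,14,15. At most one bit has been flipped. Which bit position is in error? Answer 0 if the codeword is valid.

8

s1: b1⊕b3⊕b5⊕b7⊕b9⊕b11⊕b13⊕b15 = 1⊕0⊕1⊕1⊕1⊕0⊕1⊕1 = 0
s2: b2⊕b3⊕b6⊕b7⊕b10⊕b11⊕b14⊕b15 = 1⊕0⊕0⊕1⊕1⊕0⊕0⊕1 = 0
s4: b4⊕b5⊕b6⊕b7⊕b12⊕b13⊕b14⊕b15 = 1⊕1⊕0⊕1⊕1⊕1⊕0⊕1 = 0
s8: b8⊕b9⊕b10⊕b11⊕b12⊕b13⊕b14⊕b15 = 0⊕1⊕1⊕0⊕1⊕1⊕0⊕1 = 1
Syndrome (s8...s1) = 1000 → position 8.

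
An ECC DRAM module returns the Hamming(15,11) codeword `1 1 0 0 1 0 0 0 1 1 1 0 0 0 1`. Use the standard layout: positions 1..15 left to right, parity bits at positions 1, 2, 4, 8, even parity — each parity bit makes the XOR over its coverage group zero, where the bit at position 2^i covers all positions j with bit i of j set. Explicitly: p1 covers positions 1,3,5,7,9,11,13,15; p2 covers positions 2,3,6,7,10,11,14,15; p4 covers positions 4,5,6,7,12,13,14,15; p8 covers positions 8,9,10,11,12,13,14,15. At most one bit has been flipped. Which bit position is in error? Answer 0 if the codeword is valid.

1

s1: b1⊕b3⊕b5⊕b7⊕b9⊕b11⊕b13⊕b15 = 1⊕0⊕1⊕0⊕1⊕1⊕0⊕1 = 1
s2: b2⊕b3⊕b6⊕b7⊕b10⊕b11⊕b14⊕b15 = 1⊕0⊕0⊕0⊕1⊕1⊕0⊕1 = 0
s4: b4⊕b5⊕b6⊕b7⊕b12⊕b13⊕b14⊕b15 = 0⊕1⊕0⊕0⊕0⊕0⊕0⊕1 = 0
s8: b8⊕b9⊕b10⊕b11⊕b12⊕b13⊕b14⊕b15 = 0⊕1⊕1⊕1⊕0⊕0⊕0⊕1 = 0
Syndrome (s8...s1) = 0001 → position 1.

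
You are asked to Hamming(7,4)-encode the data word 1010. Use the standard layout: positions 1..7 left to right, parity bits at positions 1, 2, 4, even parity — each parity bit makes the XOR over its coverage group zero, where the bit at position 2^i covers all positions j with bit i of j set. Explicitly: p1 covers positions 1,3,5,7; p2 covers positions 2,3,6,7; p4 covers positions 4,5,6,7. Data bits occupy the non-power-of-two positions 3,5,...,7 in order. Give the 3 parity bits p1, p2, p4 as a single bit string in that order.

101

Place data bits at non-power-of-two positions: b3=1, b5=0, b6=1, b7=0.
p1 = XOR of data positions {3,5,7} = 1⊕0⊕0 = 1
p2 = XOR of data positions {3,6,7} = 1⊕1⊕0 = 0
p4 = XOR of data positions {5,6,7} = 0⊕1⊕0 = 1
Parity bits p1,p2,p4 = 101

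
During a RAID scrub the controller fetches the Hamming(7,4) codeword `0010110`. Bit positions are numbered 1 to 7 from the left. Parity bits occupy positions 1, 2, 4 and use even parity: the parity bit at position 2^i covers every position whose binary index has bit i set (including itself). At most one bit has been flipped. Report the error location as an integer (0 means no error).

0

s1: b1⊕b3⊕b5⊕b7 = 0⊕1⊕1⊕0 = 0
s2: b2⊕b3⊕b6⊕b7 = 0⊕1⊕1⊕0 = 0
s4: b4⊕b5⊕b6⊕b7 = 0⊕1⊕1⊕0 = 0
Syndrome (s4...s1) = 000 → position 0 (no error).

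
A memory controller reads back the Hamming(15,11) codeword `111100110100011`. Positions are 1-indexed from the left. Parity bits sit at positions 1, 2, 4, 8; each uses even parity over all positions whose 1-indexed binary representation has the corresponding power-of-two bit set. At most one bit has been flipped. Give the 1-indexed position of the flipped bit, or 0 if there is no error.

0

s1: b1⊕b3⊕b5⊕b7⊕b9⊕b11⊕b13⊕b15 = 1⊕1⊕0⊕1⊕0⊕0⊕0⊕1 = 0
s2: b2⊕b3⊕b6⊕b7⊕b10⊕b11⊕b14⊕b15 = 1⊕1⊕0⊕1⊕1⊕0⊕1⊕1 = 0
s4: b4⊕b5⊕b6⊕b7⊕b12⊕b13⊕b14⊕b15 = 1⊕0⊕0⊕1⊕0⊕0⊕1⊕1 = 0
s8: b8⊕b9⊕b10⊕b11⊕b12⊕b13⊕b14⊕b15 = 1⊕0⊕1⊕0⊕0⊕0⊕1⊕1 = 0
Syndrome (s8...s1) = 0000 → position 0 (no error).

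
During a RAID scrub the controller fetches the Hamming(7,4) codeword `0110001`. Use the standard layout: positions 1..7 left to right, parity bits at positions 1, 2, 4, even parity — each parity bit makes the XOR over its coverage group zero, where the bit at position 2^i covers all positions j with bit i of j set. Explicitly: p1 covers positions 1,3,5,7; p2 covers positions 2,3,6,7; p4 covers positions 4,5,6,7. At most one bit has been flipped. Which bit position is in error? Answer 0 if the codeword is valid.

6

s1: b1⊕b3⊕b5⊕b7 = 0⊕1⊕0⊕1 = 0
s2: b2⊕b3⊕b6⊕b7 = 1⊕1⊕0⊕1 = 1
s4: b4⊕b5⊕b6⊕b7 = 0⊕0⊕0⊕1 = 1
Syndrome (s4...s1) = 110 → position 6.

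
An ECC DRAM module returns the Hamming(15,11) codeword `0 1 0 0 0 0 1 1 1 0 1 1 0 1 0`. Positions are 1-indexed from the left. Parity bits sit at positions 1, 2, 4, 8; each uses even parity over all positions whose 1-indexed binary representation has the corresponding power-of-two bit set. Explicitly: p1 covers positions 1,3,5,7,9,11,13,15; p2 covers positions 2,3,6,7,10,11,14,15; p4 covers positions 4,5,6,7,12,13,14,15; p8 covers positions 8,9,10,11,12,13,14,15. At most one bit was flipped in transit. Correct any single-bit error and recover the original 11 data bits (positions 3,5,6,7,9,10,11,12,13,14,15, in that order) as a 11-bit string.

00011011110

s1: b1⊕b3⊕b5⊕b7⊕b9⊕b11⊕b13⊕b15 = 0⊕0⊕0⊕1⊕1⊕1⊕0⊕0 = 1
s2: b2⊕b3⊕b6⊕b7⊕b10⊕b11⊕b14⊕b15 = 1⊕0⊕0⊕1⊕0⊕1⊕1⊕0 = 0
s4: b4⊕b5⊕b6⊕b7⊕b12⊕b13⊕b14⊕b15 = 0⊕0⊕0⊕1⊕1⊕0⊕1⊕0 = 1
s8: b8⊕b9⊕b10⊕b11⊕b12⊕b13⊕b14⊕b15 = 1⊕1⊕0⊕1⊕1⊕0⊕1⊕0 = 1
Syndrome (s8...s1) = 1101 → position 13.
Flip bit 13: corrected codeword = 010000111011110
Data bits at positions 3,5,6,7,9,10,11,12,13,14,15: 00011011110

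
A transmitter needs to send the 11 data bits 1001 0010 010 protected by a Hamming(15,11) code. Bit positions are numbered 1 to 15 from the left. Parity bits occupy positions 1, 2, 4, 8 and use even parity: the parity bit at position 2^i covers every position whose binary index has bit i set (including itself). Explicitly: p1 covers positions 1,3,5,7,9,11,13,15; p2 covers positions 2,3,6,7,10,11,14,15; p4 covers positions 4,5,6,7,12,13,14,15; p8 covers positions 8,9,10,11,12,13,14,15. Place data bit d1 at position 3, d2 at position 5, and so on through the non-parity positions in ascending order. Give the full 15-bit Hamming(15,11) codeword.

101000100010010

Place data bits at non-power-of-two positions: b3=1, b5=0, b6=0, b7=1, b9=0, b10=0, b11=1, b12=0, b13=0, b14=1, b15=0.
p1 = XOR of data positions {3,5,7,9,11,13,15} = 1⊕0⊕1⊕0⊕1⊕0⊕0 = 1
p2 = XOR of data positions {3,6,7,10,11,14,15} = 1⊕0⊕1⊕0⊕1⊕1⊕0 = 0
p4 = XOR of data positions {5,6,7,12,13,14,15} = 0⊕0⊕1⊕0⊕0⊕1⊕0 = 0
p8 = XOR of data positions {9,10,11,12,13,14,15} = 0⊕0⊕1⊕0⊕0⊕1⊕0 = 0
Codeword b1..b15 = 101000100010010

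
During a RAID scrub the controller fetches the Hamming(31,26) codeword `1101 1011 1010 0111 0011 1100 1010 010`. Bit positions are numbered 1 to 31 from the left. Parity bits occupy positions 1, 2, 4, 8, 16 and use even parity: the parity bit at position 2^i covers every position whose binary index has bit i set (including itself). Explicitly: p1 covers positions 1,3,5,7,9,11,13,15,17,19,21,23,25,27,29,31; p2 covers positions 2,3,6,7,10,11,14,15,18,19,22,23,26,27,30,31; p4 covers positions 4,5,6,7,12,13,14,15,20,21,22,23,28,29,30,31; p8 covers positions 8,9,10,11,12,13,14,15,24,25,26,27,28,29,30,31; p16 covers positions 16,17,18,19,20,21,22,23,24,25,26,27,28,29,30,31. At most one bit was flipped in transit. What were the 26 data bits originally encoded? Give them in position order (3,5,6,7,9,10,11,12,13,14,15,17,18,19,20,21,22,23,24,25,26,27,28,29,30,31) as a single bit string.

s1: b1⊕b3⊕b5⊕b7⊕b9⊕b11⊕b13⊕b15⊕b17⊕b19⊕b21⊕b23⊕b25⊕b27⊕b29⊕b31 = 1⊕0⊕1⊕1⊕1⊕1⊕0⊕1⊕0⊕1⊕1⊕0⊕1⊕1⊕0⊕0 = 0
s2: b2⊕b3⊕b6⊕b7⊕b10⊕b11⊕b14⊕b15⊕b18⊕b19⊕b22⊕b23⊕b26⊕b27⊕b30⊕b31 = 1⊕0⊕0⊕1⊕0⊕1⊕1⊕1⊕0⊕1⊕1⊕0⊕0⊕1⊕1⊕0 = 1
s4: b4⊕b5⊕b6⊕b7⊕b12⊕b13⊕b14⊕b15⊕b20⊕b21⊕b22⊕b23⊕b28⊕b29⊕b30⊕b31 = 1⊕1⊕0⊕1⊕0⊕0⊕1⊕1⊕1⊕1⊕1⊕0⊕0⊕0⊕1⊕0 = 1
s8: b8⊕b9⊕b10⊕b11⊕b12⊕b13⊕b14⊕b15⊕b24⊕b25⊕b26⊕b27⊕b28⊕b29⊕b30⊕b31 = 1⊕1⊕0⊕1⊕0⊕0⊕1⊕1⊕0⊕1⊕0⊕1⊕0⊕0⊕1⊕0 = 0
s16: b16⊕b17⊕b18⊕b19⊕b20⊕b21⊕b22⊕b23⊕b24⊕b25⊕b26⊕b27⊕b28⊕b29⊕b30⊕b31 = 1⊕0⊕0⊕1⊕1⊕1⊕1⊕0⊕0⊕1⊕0⊕1⊕0⊕0⊕1⊕0 = 0
Syndrome (s16...s1) = 00110 → position 6.
Flip bit 6: corrected codeword = 1101111110100111001111001010010
Data bits at positions 3,5,6,7,9,10,11,12,13,14,15,17,18,19,20,21,22,23,24,25,26,27,28,29,30,31: 01111010011001111001010010

01111010011001111001010010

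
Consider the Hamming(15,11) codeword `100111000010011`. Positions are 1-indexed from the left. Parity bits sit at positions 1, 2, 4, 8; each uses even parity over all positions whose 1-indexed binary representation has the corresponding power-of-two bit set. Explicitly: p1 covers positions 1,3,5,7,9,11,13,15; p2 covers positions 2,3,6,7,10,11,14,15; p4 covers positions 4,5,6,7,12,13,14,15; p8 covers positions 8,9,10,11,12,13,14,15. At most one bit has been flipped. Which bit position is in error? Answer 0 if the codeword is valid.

s1: b1⊕b3⊕b5⊕b7⊕b9⊕b11⊕b13⊕b15 = 1⊕0⊕1⊕0⊕0⊕1⊕0⊕1 = 0
s2: b2⊕b3⊕b6⊕b7⊕b10⊕b11⊕b14⊕b15 = 0⊕0⊕1⊕0⊕0⊕1⊕1⊕1 = 0
s4: b4⊕b5⊕b6⊕b7⊕b12⊕b13⊕b14⊕b15 = 1⊕1⊕1⊕0⊕0⊕0⊕1⊕1 = 1
s8: b8⊕b9⊕b10⊕b11⊕b12⊕b13⊕b14⊕b15 = 0⊕0⊕0⊕1⊕0⊕0⊕1⊕1 = 1
Syndrome (s8...s1) = 1100 → position 12.

12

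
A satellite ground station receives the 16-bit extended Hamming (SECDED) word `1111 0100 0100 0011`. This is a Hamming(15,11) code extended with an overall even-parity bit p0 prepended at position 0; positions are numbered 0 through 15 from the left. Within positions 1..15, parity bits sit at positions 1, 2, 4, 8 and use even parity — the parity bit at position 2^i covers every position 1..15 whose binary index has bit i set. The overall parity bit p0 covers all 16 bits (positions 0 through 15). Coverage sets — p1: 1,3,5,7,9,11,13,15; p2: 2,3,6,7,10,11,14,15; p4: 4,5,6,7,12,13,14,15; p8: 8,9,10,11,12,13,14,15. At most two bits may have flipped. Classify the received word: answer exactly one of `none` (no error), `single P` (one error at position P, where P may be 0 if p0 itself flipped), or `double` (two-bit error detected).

double

s1: b1⊕b3⊕b5⊕b7⊕b9⊕b11⊕b13⊕b15 = 1⊕1⊕1⊕0⊕1⊕0⊕0⊕1 = 1
s2: b2⊕b3⊕b6⊕b7⊕b10⊕b11⊕b14⊕b15 = 1⊕1⊕0⊕0⊕0⊕0⊕1⊕1 = 0
s4: b4⊕b5⊕b6⊕b7⊕b12⊕b13⊕b14⊕b15 = 0⊕1⊕0⊕0⊕0⊕0⊕1⊕1 = 1
s8: b8⊕b9⊕b10⊕b11⊕b12⊕b13⊕b14⊕b15 = 0⊕1⊕0⊕0⊕0⊕0⊕1⊕1 = 1
Syndrome (s8...s1) = 1101 → position 13.
Overall parity (XOR of all 16 bits, including p0): 1⊕1⊕1⊕1⊕0⊕1⊕0⊕0⊕0⊕1⊕0⊕0⊕0⊕0⊕1⊕1 = 0
Overall=0, syndrome position=13 → double-bit error detected (uncorrectable).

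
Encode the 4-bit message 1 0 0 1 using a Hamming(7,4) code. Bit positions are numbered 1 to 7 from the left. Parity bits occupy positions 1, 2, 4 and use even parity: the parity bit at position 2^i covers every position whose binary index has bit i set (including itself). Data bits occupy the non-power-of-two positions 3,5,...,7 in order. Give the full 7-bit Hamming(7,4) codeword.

0011001

Place data bits at non-power-of-two positions: b3=1, b5=0, b6=0, b7=1.
p1 = XOR of data positions {3,5,7} = 1⊕0⊕1 = 0
p2 = XOR of data positions {3,6,7} = 1⊕0⊕1 = 0
p4 = XOR of data positions {5,6,7} = 0⊕0⊕1 = 1
Codeword b1..b7 = 0011001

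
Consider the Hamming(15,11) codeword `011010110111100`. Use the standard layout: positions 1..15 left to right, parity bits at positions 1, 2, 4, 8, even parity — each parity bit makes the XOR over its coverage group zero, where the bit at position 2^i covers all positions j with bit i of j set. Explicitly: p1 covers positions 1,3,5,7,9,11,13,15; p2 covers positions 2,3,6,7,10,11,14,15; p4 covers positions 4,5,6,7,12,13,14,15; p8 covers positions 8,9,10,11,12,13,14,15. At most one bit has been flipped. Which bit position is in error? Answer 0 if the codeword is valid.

11

s1: b1⊕b3⊕b5⊕b7⊕b9⊕b11⊕b13⊕b15 = 0⊕1⊕1⊕1⊕0⊕1⊕1⊕0 = 1
s2: b2⊕b3⊕b6⊕b7⊕b10⊕b11⊕b14⊕b15 = 1⊕1⊕0⊕1⊕1⊕1⊕0⊕0 = 1
s4: b4⊕b5⊕b6⊕b7⊕b12⊕b13⊕b14⊕b15 = 0⊕1⊕0⊕1⊕1⊕1⊕0⊕0 = 0
s8: b8⊕b9⊕b10⊕b11⊕b12⊕b13⊕b14⊕b15 = 1⊕0⊕1⊕1⊕1⊕1⊕0⊕0 = 1
Syndrome (s8...s1) = 1011 → position 11.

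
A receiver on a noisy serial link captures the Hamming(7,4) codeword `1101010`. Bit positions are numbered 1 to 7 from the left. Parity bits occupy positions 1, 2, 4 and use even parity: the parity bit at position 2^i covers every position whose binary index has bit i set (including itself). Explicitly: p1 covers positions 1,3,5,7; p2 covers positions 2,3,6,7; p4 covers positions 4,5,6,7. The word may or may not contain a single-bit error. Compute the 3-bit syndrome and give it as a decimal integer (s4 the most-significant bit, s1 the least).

1

s1: b1⊕b3⊕b5⊕b7 = 1⊕0⊕0⊕0 = 1
s2: b2⊕b3⊕b6⊕b7 = 1⊕0⊕1⊕0 = 0
s4: b4⊕b5⊕b6⊕b7 = 1⊕0⊕1⊕0 = 0
Syndrome (s4...s1) = 001 → position 1.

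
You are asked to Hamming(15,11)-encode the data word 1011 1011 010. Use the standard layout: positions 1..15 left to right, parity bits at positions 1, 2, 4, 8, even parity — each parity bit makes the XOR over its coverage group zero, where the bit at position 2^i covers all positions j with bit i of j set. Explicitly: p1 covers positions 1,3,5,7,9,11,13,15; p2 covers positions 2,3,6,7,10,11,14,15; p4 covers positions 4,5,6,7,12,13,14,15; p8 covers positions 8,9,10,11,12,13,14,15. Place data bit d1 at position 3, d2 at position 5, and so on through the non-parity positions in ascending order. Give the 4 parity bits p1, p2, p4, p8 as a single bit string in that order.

0100

Place data bits at non-power-of-two positions: b3=1, b5=0, b6=1, b7=1, b9=1, b10=0, b11=1, b12=1, b13=0, b14=1, b15=0.
p1 = XOR of data positions {3,5,7,9,11,13,15} = 1⊕0⊕1⊕1⊕1⊕0⊕0 = 0
p2 = XOR of data positions {3,6,7,10,11,14,15} = 1⊕1⊕1⊕0⊕1⊕1⊕0 = 1
p4 = XOR of data positions {5,6,7,12,13,14,15} = 0⊕1⊕1⊕1⊕0⊕1⊕0 = 0
p8 = XOR of data positions {9,10,11,12,13,14,15} = 1⊕0⊕1⊕1⊕0⊕1⊕0 = 0
Parity bits p1,p2,p4,p8 = 0100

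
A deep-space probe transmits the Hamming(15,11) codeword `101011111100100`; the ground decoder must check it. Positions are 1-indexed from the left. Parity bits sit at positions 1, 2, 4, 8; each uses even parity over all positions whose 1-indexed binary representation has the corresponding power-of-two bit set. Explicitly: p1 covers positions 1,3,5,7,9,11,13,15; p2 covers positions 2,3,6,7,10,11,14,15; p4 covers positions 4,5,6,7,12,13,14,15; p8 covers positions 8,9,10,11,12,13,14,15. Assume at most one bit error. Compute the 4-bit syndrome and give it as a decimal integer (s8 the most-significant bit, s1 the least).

s1: b1⊕b3⊕b5⊕b7⊕b9⊕b11⊕b13⊕b15 = 1⊕1⊕1⊕1⊕1⊕0⊕1⊕0 = 0
s2: b2⊕b3⊕b6⊕b7⊕b10⊕b11⊕b14⊕b15 = 0⊕1⊕1⊕1⊕1⊕0⊕0⊕0 = 0
s4: b4⊕b5⊕b6⊕b7⊕b12⊕b13⊕b14⊕b15 = 0⊕1⊕1⊕1⊕0⊕1⊕0⊕0 = 0
s8: b8⊕b9⊕b10⊕b11⊕b12⊕b13⊕b14⊕b15 = 1⊕1⊕1⊕0⊕0⊕1⊕0⊕0 = 0
Syndrome (s8...s1) = 0000 → position 0 (no error).

0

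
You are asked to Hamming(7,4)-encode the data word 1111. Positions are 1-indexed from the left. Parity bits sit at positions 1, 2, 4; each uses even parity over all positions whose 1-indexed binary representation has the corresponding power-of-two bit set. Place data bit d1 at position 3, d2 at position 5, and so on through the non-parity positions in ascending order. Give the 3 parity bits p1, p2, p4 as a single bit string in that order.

111

Place data bits at non-power-of-two positions: b3=1, b5=1, b6=1, b7=1.
p1 = XOR of data positions {3,5,7} = 1⊕1⊕1 = 1
p2 = XOR of data positions {3,6,7} = 1⊕1⊕1 = 1
p4 = XOR of data positions {5,6,7} = 1⊕1⊕1 = 1
Parity bits p1,p2,p4 = 111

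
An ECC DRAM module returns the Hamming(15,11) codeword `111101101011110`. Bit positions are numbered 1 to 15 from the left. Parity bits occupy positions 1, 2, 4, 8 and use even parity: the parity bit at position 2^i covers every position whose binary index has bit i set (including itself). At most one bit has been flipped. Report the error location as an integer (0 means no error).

s1: b1⊕b3⊕b5⊕b7⊕b9⊕b11⊕b13⊕b15 = 1⊕1⊕0⊕1⊕1⊕1⊕1⊕0 = 0
s2: b2⊕b3⊕b6⊕b7⊕b10⊕b11⊕b14⊕b15 = 1⊕1⊕1⊕1⊕0⊕1⊕1⊕0 = 0
s4: b4⊕b5⊕b6⊕b7⊕b12⊕b13⊕b14⊕b15 = 1⊕0⊕1⊕1⊕1⊕1⊕1⊕0 = 0
s8: b8⊕b9⊕b10⊕b11⊕b12⊕b13⊕b14⊕b15 = 0⊕1⊕0⊕1⊕1⊕1⊕1⊕0 = 1
Syndrome (s8...s1) = 1000 → position 8.

8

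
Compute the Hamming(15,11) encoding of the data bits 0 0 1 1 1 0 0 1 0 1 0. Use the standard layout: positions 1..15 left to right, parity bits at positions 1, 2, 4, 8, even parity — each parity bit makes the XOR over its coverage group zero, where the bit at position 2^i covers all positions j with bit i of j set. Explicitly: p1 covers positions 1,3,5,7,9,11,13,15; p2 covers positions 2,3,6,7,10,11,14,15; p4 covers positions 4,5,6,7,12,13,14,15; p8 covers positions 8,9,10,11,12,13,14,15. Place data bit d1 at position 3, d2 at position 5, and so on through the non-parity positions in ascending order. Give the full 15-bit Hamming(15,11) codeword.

Place data bits at non-power-of-two positions: b3=0, b5=0, b6=1, b7=1, b9=1, b10=0, b11=0, b12=1, b13=0, b14=1, b15=0.
p1 = XOR of data positions {3,5,7,9,11,13,15} = 0⊕0⊕1⊕1⊕0⊕0⊕0 = 0
p2 = XOR of data positions {3,6,7,10,11,14,15} = 0⊕1⊕1⊕0⊕0⊕1⊕0 = 1
p4 = XOR of data positions {5,6,7,12,13,14,15} = 0⊕1⊕1⊕1⊕0⊕1⊕0 = 0
p8 = XOR of data positions {9,10,11,12,13,14,15} = 1⊕0⊕0⊕1⊕0⊕1⊕0 = 1
Codeword b1..b15 = 010001111001010

010001111001010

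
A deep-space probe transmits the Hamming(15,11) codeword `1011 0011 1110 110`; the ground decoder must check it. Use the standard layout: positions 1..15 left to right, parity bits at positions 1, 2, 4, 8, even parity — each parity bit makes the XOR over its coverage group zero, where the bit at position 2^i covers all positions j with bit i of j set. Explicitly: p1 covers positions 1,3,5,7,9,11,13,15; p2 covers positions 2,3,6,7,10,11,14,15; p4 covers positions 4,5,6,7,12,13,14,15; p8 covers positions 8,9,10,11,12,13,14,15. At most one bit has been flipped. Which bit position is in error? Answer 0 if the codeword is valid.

2

s1: b1⊕b3⊕b5⊕b7⊕b9⊕b11⊕b13⊕b15 = 1⊕1⊕0⊕1⊕1⊕1⊕1⊕0 = 0
s2: b2⊕b3⊕b6⊕b7⊕b10⊕b11⊕b14⊕b15 = 0⊕1⊕0⊕1⊕1⊕1⊕1⊕0 = 1
s4: b4⊕b5⊕b6⊕b7⊕b12⊕b13⊕b14⊕b15 = 1⊕0⊕0⊕1⊕0⊕1⊕1⊕0 = 0
s8: b8⊕b9⊕b10⊕b11⊕b12⊕b13⊕b14⊕b15 = 1⊕1⊕1⊕1⊕0⊕1⊕1⊕0 = 0
Syndrome (s8...s1) = 0010 → position 2.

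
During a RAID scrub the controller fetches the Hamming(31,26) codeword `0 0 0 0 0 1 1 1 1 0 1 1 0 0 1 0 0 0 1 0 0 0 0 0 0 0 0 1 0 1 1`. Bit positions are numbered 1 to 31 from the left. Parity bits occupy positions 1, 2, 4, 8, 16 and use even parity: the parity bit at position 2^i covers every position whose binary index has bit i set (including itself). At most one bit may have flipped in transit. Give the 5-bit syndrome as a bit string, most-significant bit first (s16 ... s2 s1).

s1: b1⊕b3⊕b5⊕b7⊕b9⊕b11⊕b13⊕b15⊕b17⊕b19⊕b21⊕b23⊕b25⊕b27⊕b29⊕b31 = 0⊕0⊕0⊕1⊕1⊕1⊕0⊕1⊕0⊕1⊕0⊕0⊕0⊕0⊕0⊕1 = 0
s2: b2⊕b3⊕b6⊕b7⊕b10⊕b11⊕b14⊕b15⊕b18⊕b19⊕b22⊕b23⊕b26⊕b27⊕b30⊕b31 = 0⊕0⊕1⊕1⊕0⊕1⊕0⊕1⊕0⊕1⊕0⊕0⊕0⊕0⊕1⊕1 = 1
s4: b4⊕b5⊕b6⊕b7⊕b12⊕b13⊕b14⊕b15⊕b20⊕b21⊕b22⊕b23⊕b28⊕b29⊕b30⊕b31 = 0⊕0⊕1⊕1⊕1⊕0⊕0⊕1⊕0⊕0⊕0⊕0⊕1⊕0⊕1⊕1 = 1
s8: b8⊕b9⊕b10⊕b11⊕b12⊕b13⊕b14⊕b15⊕b24⊕b25⊕b26⊕b27⊕b28⊕b29⊕b30⊕b31 = 1⊕1⊕0⊕1⊕1⊕0⊕0⊕1⊕0⊕0⊕0⊕0⊕1⊕0⊕1⊕1 = 0
s16: b16⊕b17⊕b18⊕b19⊕b20⊕b21⊕b22⊕b23⊕b24⊕b25⊕b26⊕b27⊕b28⊕b29⊕b30⊕b31 = 0⊕0⊕0⊕1⊕0⊕0⊕0⊕0⊕0⊕0⊕0⊕0⊕1⊕0⊕1⊕1 = 0
Syndrome (s16...s1) = 00110 → position 6.

00110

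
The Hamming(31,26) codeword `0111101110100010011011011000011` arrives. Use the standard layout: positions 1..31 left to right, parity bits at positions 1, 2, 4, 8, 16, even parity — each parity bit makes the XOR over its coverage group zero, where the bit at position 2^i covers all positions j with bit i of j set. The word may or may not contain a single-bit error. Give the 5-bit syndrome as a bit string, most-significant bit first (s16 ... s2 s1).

s1: b1⊕b3⊕b5⊕b7⊕b9⊕b11⊕b13⊕b15⊕b17⊕b19⊕b21⊕b23⊕b25⊕b27⊕b29⊕b31 = 0⊕1⊕1⊕1⊕1⊕1⊕0⊕1⊕0⊕1⊕1⊕0⊕1⊕0⊕0⊕1 = 0
s2: b2⊕b3⊕b6⊕b7⊕b10⊕b11⊕b14⊕b15⊕b18⊕b19⊕b22⊕b23⊕b26⊕b27⊕b30⊕b31 = 1⊕1⊕0⊕1⊕0⊕1⊕0⊕1⊕1⊕1⊕1⊕0⊕0⊕0⊕1⊕1 = 0
s4: b4⊕b5⊕b6⊕b7⊕b12⊕b13⊕b14⊕b15⊕b20⊕b21⊕b22⊕b23⊕b28⊕b29⊕b30⊕b31 = 1⊕1⊕0⊕1⊕0⊕0⊕0⊕1⊕0⊕1⊕1⊕0⊕0⊕0⊕1⊕1 = 0
s8: b8⊕b9⊕b10⊕b11⊕b12⊕b13⊕b14⊕b15⊕b24⊕b25⊕b26⊕b27⊕b28⊕b29⊕b30⊕b31 = 1⊕1⊕0⊕1⊕0⊕0⊕0⊕1⊕1⊕1⊕0⊕0⊕0⊕0⊕1⊕1 = 0
s16: b16⊕b17⊕b18⊕b19⊕b20⊕b21⊕b22⊕b23⊕b24⊕b25⊕b26⊕b27⊕b28⊕b29⊕b30⊕b31 = 0⊕0⊕1⊕1⊕0⊕1⊕1⊕0⊕1⊕1⊕0⊕0⊕0⊕0⊕1⊕1 = 0
Syndrome (s16...s1) = 00000 → position 0 (no error).

00000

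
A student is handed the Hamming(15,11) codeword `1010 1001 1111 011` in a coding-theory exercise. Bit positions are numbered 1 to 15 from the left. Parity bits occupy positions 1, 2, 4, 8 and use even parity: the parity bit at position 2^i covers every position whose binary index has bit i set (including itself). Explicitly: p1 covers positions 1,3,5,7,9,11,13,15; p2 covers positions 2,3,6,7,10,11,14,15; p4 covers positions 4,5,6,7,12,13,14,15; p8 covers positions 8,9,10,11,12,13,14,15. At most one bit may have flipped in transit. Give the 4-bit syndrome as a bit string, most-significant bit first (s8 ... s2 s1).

1010

s1: b1⊕b3⊕b5⊕b7⊕b9⊕b11⊕b13⊕b15 = 1⊕1⊕1⊕0⊕1⊕1⊕0⊕1 = 0
s2: b2⊕b3⊕b6⊕b7⊕b10⊕b11⊕b14⊕b15 = 0⊕1⊕0⊕0⊕1⊕1⊕1⊕1 = 1
s4: b4⊕b5⊕b6⊕b7⊕b12⊕b13⊕b14⊕b15 = 0⊕1⊕0⊕0⊕1⊕0⊕1⊕1 = 0
s8: b8⊕b9⊕b10⊕b11⊕b12⊕b13⊕b14⊕b15 = 1⊕1⊕1⊕1⊕1⊕0⊕1⊕1 = 1
Syndrome (s8...s1) = 1010 → position 10.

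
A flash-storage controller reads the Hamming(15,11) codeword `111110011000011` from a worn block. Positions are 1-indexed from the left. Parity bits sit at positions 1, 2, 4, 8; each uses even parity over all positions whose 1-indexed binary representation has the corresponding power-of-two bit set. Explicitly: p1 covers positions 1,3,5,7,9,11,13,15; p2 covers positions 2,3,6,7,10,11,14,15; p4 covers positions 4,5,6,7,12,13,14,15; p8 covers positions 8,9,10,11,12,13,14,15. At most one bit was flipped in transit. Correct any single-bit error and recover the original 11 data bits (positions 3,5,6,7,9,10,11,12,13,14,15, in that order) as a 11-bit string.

s1: b1⊕b3⊕b5⊕b7⊕b9⊕b11⊕b13⊕b15 = 1⊕1⊕1⊕0⊕1⊕0⊕0⊕1 = 1
s2: b2⊕b3⊕b6⊕b7⊕b10⊕b11⊕b14⊕b15 = 1⊕1⊕0⊕0⊕0⊕0⊕1⊕1 = 0
s4: b4⊕b5⊕b6⊕b7⊕b12⊕b13⊕b14⊕b15 = 1⊕1⊕0⊕0⊕0⊕0⊕1⊕1 = 0
s8: b8⊕b9⊕b10⊕b11⊕b12⊕b13⊕b14⊕b15 = 1⊕1⊕0⊕0⊕0⊕0⊕1⊕1 = 0
Syndrome (s8...s1) = 0001 → position 1.
Flip bit 1: corrected codeword = 011110011000011
Data bits at positions 3,5,6,7,9,10,11,12,13,14,15: 11001000011

11001000011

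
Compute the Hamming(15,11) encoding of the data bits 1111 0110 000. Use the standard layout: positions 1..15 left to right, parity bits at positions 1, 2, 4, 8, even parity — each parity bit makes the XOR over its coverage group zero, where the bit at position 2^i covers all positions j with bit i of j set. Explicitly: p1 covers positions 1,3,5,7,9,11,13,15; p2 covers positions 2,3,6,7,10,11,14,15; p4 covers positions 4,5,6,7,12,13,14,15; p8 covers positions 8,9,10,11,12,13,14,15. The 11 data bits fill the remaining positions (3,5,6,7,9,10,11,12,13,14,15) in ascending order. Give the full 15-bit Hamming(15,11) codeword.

011111100110000

Place data bits at non-power-of-two positions: b3=1, b5=1, b6=1, b7=1, b9=0, b10=1, b11=1, b12=0, b13=0, b14=0, b15=0.
p1 = XOR of data positions {3,5,7,9,11,13,15} = 1⊕1⊕1⊕0⊕1⊕0⊕0 = 0
p2 = XOR of data positions {3,6,7,10,11,14,15} = 1⊕1⊕1⊕1⊕1⊕0⊕0 = 1
p4 = XOR of data positions {5,6,7,12,13,14,15} = 1⊕1⊕1⊕0⊕0⊕0⊕0 = 1
p8 = XOR of data positions {9,10,11,12,13,14,15} = 0⊕1⊕1⊕0⊕0⊕0⊕0 = 0
Codeword b1..b15 = 011111100110000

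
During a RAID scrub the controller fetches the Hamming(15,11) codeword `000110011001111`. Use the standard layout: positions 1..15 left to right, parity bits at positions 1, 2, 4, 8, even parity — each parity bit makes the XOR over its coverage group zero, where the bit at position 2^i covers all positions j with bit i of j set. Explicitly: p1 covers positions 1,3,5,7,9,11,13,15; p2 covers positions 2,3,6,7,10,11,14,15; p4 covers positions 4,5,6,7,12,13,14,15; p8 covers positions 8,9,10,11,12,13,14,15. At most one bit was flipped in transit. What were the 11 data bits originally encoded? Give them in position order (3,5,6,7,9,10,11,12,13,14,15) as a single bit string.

01001001111

s1: b1⊕b3⊕b5⊕b7⊕b9⊕b11⊕b13⊕b15 = 0⊕0⊕1⊕0⊕1⊕0⊕1⊕1 = 0
s2: b2⊕b3⊕b6⊕b7⊕b10⊕b11⊕b14⊕b15 = 0⊕0⊕0⊕0⊕0⊕0⊕1⊕1 = 0
s4: b4⊕b5⊕b6⊕b7⊕b12⊕b13⊕b14⊕b15 = 1⊕1⊕0⊕0⊕1⊕1⊕1⊕1 = 0
s8: b8⊕b9⊕b10⊕b11⊕b12⊕b13⊕b14⊕b15 = 1⊕1⊕0⊕0⊕1⊕1⊕1⊕1 = 0
Syndrome (s8...s1) = 0000 → position 0 (no error).
No correction needed.
Data bits at positions 3,5,6,7,9,10,11,12,13,14,15: 01001001111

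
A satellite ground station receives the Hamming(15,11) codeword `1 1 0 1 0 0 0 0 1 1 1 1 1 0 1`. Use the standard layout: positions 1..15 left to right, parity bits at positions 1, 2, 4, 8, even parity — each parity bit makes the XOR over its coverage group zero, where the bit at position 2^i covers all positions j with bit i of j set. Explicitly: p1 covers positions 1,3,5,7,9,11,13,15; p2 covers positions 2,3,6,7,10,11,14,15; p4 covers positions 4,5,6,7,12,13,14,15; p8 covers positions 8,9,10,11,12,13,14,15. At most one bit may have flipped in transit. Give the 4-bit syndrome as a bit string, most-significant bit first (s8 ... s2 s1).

s1: b1⊕b3⊕b5⊕b7⊕b9⊕b11⊕b13⊕b15 = 1⊕0⊕0⊕0⊕1⊕1⊕1⊕1 = 1
s2: b2⊕b3⊕b6⊕b7⊕b10⊕b11⊕b14⊕b15 = 1⊕0⊕0⊕0⊕1⊕1⊕0⊕1 = 0
s4: b4⊕b5⊕b6⊕b7⊕b12⊕b13⊕b14⊕b15 = 1⊕0⊕0⊕0⊕1⊕1⊕0⊕1 = 0
s8: b8⊕b9⊕b10⊕b11⊕b12⊕b13⊕b14⊕b15 = 0⊕1⊕1⊕1⊕1⊕1⊕0⊕1 = 0
Syndrome (s8...s1) = 0001 → position 1.

0001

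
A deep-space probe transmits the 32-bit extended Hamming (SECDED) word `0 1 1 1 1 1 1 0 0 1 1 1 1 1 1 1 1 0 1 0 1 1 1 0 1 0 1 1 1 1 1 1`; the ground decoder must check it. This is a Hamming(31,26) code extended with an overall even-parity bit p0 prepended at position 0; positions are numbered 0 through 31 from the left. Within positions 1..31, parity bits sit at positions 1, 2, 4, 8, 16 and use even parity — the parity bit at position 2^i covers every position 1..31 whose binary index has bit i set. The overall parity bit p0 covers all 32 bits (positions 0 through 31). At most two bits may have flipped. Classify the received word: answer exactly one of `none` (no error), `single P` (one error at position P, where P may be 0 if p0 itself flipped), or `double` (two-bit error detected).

s1: b1⊕b3⊕b5⊕b7⊕b9⊕b11⊕b13⊕b15⊕b17⊕b19⊕b21⊕b23⊕b25⊕b27⊕b29⊕b31 = 1⊕1⊕1⊕0⊕1⊕1⊕1⊕1⊕0⊕0⊕1⊕0⊕0⊕1⊕1⊕1 = 1
s2: b2⊕b3⊕b6⊕b7⊕b10⊕b11⊕b14⊕b15⊕b18⊕b19⊕b22⊕b23⊕b26⊕b27⊕b30⊕b31 = 1⊕1⊕1⊕0⊕1⊕1⊕1⊕1⊕1⊕0⊕1⊕0⊕1⊕1⊕1⊕1 = 1
s4: b4⊕b5⊕b6⊕b7⊕b12⊕b13⊕b14⊕b15⊕b20⊕b21⊕b22⊕b23⊕b28⊕b29⊕b30⊕b31 = 1⊕1⊕1⊕0⊕1⊕1⊕1⊕1⊕1⊕1⊕1⊕0⊕1⊕1⊕1⊕1 = 0
s8: b8⊕b9⊕b10⊕b11⊕b12⊕b13⊕b14⊕b15⊕b24⊕b25⊕b26⊕b27⊕b28⊕b29⊕b30⊕b31 = 0⊕1⊕1⊕1⊕1⊕1⊕1⊕1⊕1⊕0⊕1⊕1⊕1⊕1⊕1⊕1 = 0
s16: b16⊕b17⊕b18⊕b19⊕b20⊕b21⊕b22⊕b23⊕b24⊕b25⊕b26⊕b27⊕b28⊕b29⊕b30⊕b31 = 1⊕0⊕1⊕0⊕1⊕1⊕1⊕0⊕1⊕0⊕1⊕1⊕1⊕1⊕1⊕1 = 0
Syndrome (s16...s1) = 00011 → position 3.
Overall parity (XOR of all 32 bits, including p0): 0⊕1⊕1⊕1⊕1⊕1⊕1⊕0⊕0⊕1⊕1⊕1⊕1⊕1⊕1⊕1⊕1⊕0⊕1⊕0⊕1⊕1⊕1⊕0⊕1⊕0⊕1⊕1⊕1⊕1⊕1⊕1 = 1
Overall=1, syndrome position=3 → single-bit error at position 3.

single 3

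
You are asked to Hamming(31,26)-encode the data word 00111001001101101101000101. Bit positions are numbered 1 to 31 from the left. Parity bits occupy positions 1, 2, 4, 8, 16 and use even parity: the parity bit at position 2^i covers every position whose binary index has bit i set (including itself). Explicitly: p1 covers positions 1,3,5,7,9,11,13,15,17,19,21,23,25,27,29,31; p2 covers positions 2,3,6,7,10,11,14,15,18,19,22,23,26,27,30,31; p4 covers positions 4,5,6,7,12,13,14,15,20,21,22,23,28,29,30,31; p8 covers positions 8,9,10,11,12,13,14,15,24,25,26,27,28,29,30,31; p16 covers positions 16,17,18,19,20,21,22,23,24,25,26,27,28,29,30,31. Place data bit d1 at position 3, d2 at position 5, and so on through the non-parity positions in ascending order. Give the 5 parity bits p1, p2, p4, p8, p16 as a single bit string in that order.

Place data bits at non-power-of-two positions: b3=0, b5=0, b6=1, b7=1, b9=1, b10=0, b11=0, b12=1, b13=0, b14=0, b15=1, b17=1, b18=0, b19=1, b20=1, b21=0, b22=1, b23=1, b24=0, b25=1, b26=0, b27=0, b28=0, b29=1, b30=0, b31=1.
p1 = XOR of data positions {3,5,7,9,11,13,15,17,19,21,23,25,27,29,31} = 0⊕0⊕1⊕1⊕0⊕0⊕1⊕1⊕1⊕0⊕1⊕1⊕0⊕1⊕1 = 1
p2 = XOR of data positions {3,6,7,10,11,14,15,18,19,22,23,26,27,30,31} = 0⊕1⊕1⊕0⊕0⊕0⊕1⊕0⊕1⊕1⊕1⊕0⊕0⊕0⊕1 = 1
p4 = XOR of data positions {5,6,7,12,13,14,15,20,21,22,23,28,29,30,31} = 0⊕1⊕1⊕1⊕0⊕0⊕1⊕1⊕0⊕1⊕1⊕0⊕1⊕0⊕1 = 1
p8 = XOR of data positions {9,10,11,12,13,14,15,24,25,26,27,28,29,30,31} = 1⊕0⊕0⊕1⊕0⊕0⊕1⊕0⊕1⊕0⊕0⊕0⊕1⊕0⊕1 = 0
p16 = XOR of data positions {17,18,19,20,21,22,23,24,25,26,27,28,29,30,31} = 1⊕0⊕1⊕1⊕0⊕1⊕1⊕0⊕1⊕0⊕0⊕0⊕1⊕0⊕1 = 0
Parity bits p1,p2,p4,p8,p16 = 11100

11100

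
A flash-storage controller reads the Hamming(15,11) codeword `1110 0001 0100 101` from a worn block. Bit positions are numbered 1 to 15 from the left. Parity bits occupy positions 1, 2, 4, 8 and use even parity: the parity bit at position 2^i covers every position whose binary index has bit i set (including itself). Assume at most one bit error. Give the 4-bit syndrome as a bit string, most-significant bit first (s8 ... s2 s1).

s1: b1⊕b3⊕b5⊕b7⊕b9⊕b11⊕b13⊕b15 = 1⊕1⊕0⊕0⊕0⊕0⊕1⊕1 = 0
s2: b2⊕b3⊕b6⊕b7⊕b10⊕b11⊕b14⊕b15 = 1⊕1⊕0⊕0⊕1⊕0⊕0⊕1 = 0
s4: b4⊕b5⊕b6⊕b7⊕b12⊕b13⊕b14⊕b15 = 0⊕0⊕0⊕0⊕0⊕1⊕0⊕1 = 0
s8: b8⊕b9⊕b10⊕b11⊕b12⊕b13⊕b14⊕b15 = 1⊕0⊕1⊕0⊕0⊕1⊕0⊕1 = 0
Syndrome (s8...s1) = 0000 → position 0 (no error).

0000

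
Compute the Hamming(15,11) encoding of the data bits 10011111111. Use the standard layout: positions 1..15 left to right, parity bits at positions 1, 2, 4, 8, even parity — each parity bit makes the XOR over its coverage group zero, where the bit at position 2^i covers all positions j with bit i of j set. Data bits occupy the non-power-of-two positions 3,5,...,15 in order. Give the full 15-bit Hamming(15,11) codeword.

001100111111111

Place data bits at non-power-of-two positions: b3=1, b5=0, b6=0, b7=1, b9=1, b10=1, b11=1, b12=1, b13=1, b14=1, b15=1.
p1 = XOR of data positions {3,5,7,9,11,13,15} = 1⊕0⊕1⊕1⊕1⊕1⊕1 = 0
p2 = XOR of data positions {3,6,7,10,11,14,15} = 1⊕0⊕1⊕1⊕1⊕1⊕1 = 0
p4 = XOR of data positions {5,6,7,12,13,14,15} = 0⊕0⊕1⊕1⊕1⊕1⊕1 = 1
p8 = XOR of data positions {9,10,11,12,13,14,15} = 1⊕1⊕1⊕1⊕1⊕1⊕1 = 1
Codeword b1..b15 = 001100111111111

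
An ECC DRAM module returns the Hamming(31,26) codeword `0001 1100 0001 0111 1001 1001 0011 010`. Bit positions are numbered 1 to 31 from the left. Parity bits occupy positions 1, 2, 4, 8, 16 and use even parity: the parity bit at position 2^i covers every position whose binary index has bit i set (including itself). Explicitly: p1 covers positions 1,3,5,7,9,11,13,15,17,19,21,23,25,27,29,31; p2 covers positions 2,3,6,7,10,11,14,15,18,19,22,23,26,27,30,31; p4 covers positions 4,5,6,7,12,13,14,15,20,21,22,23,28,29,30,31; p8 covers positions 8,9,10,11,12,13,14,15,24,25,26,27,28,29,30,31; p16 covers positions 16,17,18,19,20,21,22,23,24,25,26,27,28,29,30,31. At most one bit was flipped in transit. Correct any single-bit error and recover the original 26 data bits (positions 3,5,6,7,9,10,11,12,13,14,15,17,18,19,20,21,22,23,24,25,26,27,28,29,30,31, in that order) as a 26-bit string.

s1: b1⊕b3⊕b5⊕b7⊕b9⊕b11⊕b13⊕b15⊕b17⊕b19⊕b21⊕b23⊕b25⊕b27⊕b29⊕b31 = 0⊕0⊕1⊕0⊕0⊕0⊕0⊕1⊕1⊕0⊕1⊕0⊕0⊕1⊕0⊕0 = 1
s2: b2⊕b3⊕b6⊕b7⊕b10⊕b11⊕b14⊕b15⊕b18⊕b19⊕b22⊕b23⊕b26⊕b27⊕b30⊕b31 = 0⊕0⊕1⊕0⊕0⊕0⊕1⊕1⊕0⊕0⊕0⊕0⊕0⊕1⊕1⊕0 = 1
s4: b4⊕b5⊕b6⊕b7⊕b12⊕b13⊕b14⊕b15⊕b20⊕b21⊕b22⊕b23⊕b28⊕b29⊕b30⊕b31 = 1⊕1⊕1⊕0⊕1⊕0⊕1⊕1⊕1⊕1⊕0⊕0⊕1⊕0⊕1⊕0 = 0
s8: b8⊕b9⊕b10⊕b11⊕b12⊕b13⊕b14⊕b15⊕b24⊕b25⊕b26⊕b27⊕b28⊕b29⊕b30⊕b31 = 0⊕0⊕0⊕0⊕1⊕0⊕1⊕1⊕1⊕0⊕0⊕1⊕1⊕0⊕1⊕0 = 1
s16: b16⊕b17⊕b18⊕b19⊕b20⊕b21⊕b22⊕b23⊕b24⊕b25⊕b26⊕b27⊕b28⊕b29⊕b30⊕b31 = 1⊕1⊕0⊕0⊕1⊕1⊕0⊕0⊕1⊕0⊕0⊕1⊕1⊕0⊕1⊕0 = 0
Syndrome (s16...s1) = 01011 → position 11.
Flip bit 11: corrected codeword = 0001110000110111100110010011010
Data bits at positions 3,5,6,7,9,10,11,12,13,14,15,17,18,19,20,21,22,23,24,25,26,27,28,29,30,31: 01100011011100110010011010

01100011011100110010011010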